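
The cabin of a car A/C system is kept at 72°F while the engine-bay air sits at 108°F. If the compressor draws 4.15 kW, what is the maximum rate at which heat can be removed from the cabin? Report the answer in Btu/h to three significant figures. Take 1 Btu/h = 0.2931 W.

In absolute terms T_C = 295.37 K and T_H = 315.37 K, so ΔT = 20.00 K.
COP_Carnot = T_C/ΔT = 295.37/20.00 = 14.77.
Q̇_max = COP_Carnot × Ẇ = 14.77 × 4.150 kW = 61.29 kW = 209100 Btu/h.

209000 Btu/h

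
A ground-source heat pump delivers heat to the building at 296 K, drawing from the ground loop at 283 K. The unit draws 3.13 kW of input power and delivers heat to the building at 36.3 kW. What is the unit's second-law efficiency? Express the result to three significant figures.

0.509

COP_actual = Q̇_H/Ẇ = 36.30/3.130 = 11.60.
The reservoir spacing is ΔT = 296 − 283 = 13.00 K.
COP_Carnot = T_H/ΔT = 296.00/13.00 = 22.77.
η_II = COP_actual/COP_Carnot = 11.60/22.77 = 0.5093.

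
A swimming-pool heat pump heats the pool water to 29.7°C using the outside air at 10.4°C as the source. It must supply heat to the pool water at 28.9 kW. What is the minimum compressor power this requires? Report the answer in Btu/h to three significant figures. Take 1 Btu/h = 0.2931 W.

In absolute terms T_C = 283.55 K and T_H = 302.85 K, so ΔT = 19.30 K.
COP_Carnot = T_H/ΔT = 302.85/19.30 = 15.69.
Ẇ_min = Q̇/COP_Carnot = 28.90/15.69 = 1.842 kW = 6284 Btu/h.

6280 Btu/h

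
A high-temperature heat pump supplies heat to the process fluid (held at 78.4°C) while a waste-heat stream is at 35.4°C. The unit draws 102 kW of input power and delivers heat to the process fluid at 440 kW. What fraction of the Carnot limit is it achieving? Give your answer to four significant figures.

0.5276

COP_actual = Q̇_H/Ẇ = 440.0/102.0 = 4.314.
In absolute terms T_C = 308.55 K and T_H = 351.55 K, so ΔT = 43.00 K.
COP_Carnot = T_H/ΔT = 351.55/43.00 = 8.176.
η_II = COP_actual/COP_Carnot = 4.314/8.176 = 0.5276.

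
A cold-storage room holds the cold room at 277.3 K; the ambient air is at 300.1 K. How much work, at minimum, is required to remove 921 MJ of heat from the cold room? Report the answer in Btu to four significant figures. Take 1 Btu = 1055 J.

The reservoir spacing is ΔT = 300.1 − 277.3 = 22.80 K.
The reversible limit is COP_R = T_C/ΔT = 12.16, so W_min = Q_C/COP = Q_C·ΔT/T_C.
W_min = 921.0 × 22.80/277.30 = 75.73 MJ = 71780 Btu.

71780 Btu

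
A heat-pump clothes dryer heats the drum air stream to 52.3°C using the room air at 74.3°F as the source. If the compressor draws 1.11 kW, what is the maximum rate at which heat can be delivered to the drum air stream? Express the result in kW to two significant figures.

In absolute terms T_C = 296.65 K and T_H = 325.45 K, so ΔT = 28.80 K.
COP_Carnot = T_H/ΔT = 325.45/28.80 = 11.30.
Q̇_max = COP_Carnot × Ẇ = 11.30 × 1.110 kW = 12.54 kW.

13 kW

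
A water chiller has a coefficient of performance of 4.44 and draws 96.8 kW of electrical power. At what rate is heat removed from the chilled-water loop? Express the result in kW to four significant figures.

429.8 kW

Q̇_C = COP × Ẇ = 4.44 × 96.80 = 429.8 kW.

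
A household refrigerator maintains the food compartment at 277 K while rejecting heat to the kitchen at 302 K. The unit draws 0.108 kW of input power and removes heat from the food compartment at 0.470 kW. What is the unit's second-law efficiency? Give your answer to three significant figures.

0.393

COP_actual = Q̇_C/Ẇ = 0.4700/0.1080 = 4.352.
The reservoir spacing is ΔT = 302 − 277 = 25.00 K.
COP_Carnot = T_C/ΔT = 277.00/25.00 = 11.08.
η_II = COP_actual/COP_Carnot = 4.352/11.08 = 0.3928.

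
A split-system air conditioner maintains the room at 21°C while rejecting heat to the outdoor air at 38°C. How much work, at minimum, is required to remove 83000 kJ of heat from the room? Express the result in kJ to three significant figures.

In absolute terms T_C = 294.15 K and T_H = 311.15 K, so ΔT = 17.00 K.
The reversible limit is COP_R = T_C/ΔT = 17.30, so W_min = Q_C/COP = Q_C·ΔT/T_C.
W_min = 83000 × 17.00/294.15 = 4797 kJ.

4800 kJ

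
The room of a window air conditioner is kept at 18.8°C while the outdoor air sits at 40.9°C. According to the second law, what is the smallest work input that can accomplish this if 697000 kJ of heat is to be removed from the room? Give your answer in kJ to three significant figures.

52800 kJ

In absolute terms T_C = 291.95 K and T_H = 314.05 K, so ΔT = 22.10 K.
The reversible limit is COP_R = T_C/ΔT = 13.21, so W_min = Q_C/COP = Q_C·ΔT/T_C.
W_min = 697000 × 22.10/291.95 = 52760 kJ.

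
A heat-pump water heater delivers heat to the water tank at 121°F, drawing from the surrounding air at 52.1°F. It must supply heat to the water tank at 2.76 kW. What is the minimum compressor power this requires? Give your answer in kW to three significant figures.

0.327 kW

In absolute terms T_C = 284.32 K and T_H = 322.59 K, so ΔT = 38.28 K.
COP_Carnot = T_H/ΔT = 322.59/38.28 = 8.428.
Ẇ_min = Q̇/COP_Carnot = 2.760/8.428 = 0.3275 kW.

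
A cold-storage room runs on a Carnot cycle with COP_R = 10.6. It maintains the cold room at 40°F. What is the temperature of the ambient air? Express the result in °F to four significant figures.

COP_R = T_C/(T_H − T_C) gives T_H − T_C = T_C/COP.
With T_C = 277.59 K, T_H = 277.59 × (1 + 1/10.6) = 303.78 K.
Converting, 303.78 K = 87.14°F.

87.14 °F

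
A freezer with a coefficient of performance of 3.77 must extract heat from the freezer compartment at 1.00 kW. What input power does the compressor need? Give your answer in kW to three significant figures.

Ẇ = Q̇_C/COP = 1.000/3.77 = 0.2653 kW.

0.265 kW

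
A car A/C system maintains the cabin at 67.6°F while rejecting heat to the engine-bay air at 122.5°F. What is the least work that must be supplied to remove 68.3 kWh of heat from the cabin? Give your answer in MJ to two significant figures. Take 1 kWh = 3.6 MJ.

26 MJ

In absolute terms T_C = 292.93 K and T_H = 323.43 K, so ΔT = 30.50 K.
The reversible limit is COP_R = T_C/ΔT = 9.604, so W_min = Q_C/COP = Q_C·ΔT/T_C.
W_min = 68.30 × 30.50/292.93 = 7.111 kWh = 25.60 MJ.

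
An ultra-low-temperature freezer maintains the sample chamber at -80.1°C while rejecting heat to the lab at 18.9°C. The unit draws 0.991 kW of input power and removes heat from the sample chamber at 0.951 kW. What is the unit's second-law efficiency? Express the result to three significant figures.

0.492

COP_actual = Q̇_C/Ẇ = 0.9510/0.9910 = 0.9596.
In absolute terms T_C = 193.05 K and T_H = 292.05 K, so ΔT = 99.00 K.
COP_Carnot = T_C/ΔT = 193.05/99.00 = 1.950.
η_II = COP_actual/COP_Carnot = 0.9596/1.950 = 0.4921.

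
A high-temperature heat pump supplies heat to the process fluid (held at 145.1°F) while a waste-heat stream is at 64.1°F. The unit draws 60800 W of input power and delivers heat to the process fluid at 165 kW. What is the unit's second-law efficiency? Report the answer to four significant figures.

Converting, Q̇_H = 165.0 kW = 165000 W, so COP_actual = Q̇_H/Ẇ = 165000/60800 = 2.714.
In absolute terms T_C = 290.98 K and T_H = 335.98 K, so ΔT = 45.00 K.
COP_Carnot = T_H/ΔT = 335.98/45.00 = 7.466.
η_II = COP_actual/COP_Carnot = 2.714/7.466 = 0.3635.

0.3635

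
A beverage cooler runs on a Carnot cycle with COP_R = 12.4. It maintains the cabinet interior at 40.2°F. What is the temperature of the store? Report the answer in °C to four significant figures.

26.95 °C

COP_R = T_C/(T_H − T_C) gives T_H − T_C = T_C/COP.
With T_C = 277.71 K, T_H = 277.71 × (1 + 1/12.4) = 300.10 K.
Converting, 300.10 K = 26.95°C.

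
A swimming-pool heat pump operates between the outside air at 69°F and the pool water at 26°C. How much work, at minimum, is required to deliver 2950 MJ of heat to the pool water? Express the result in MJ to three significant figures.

In absolute terms T_C = 293.71 K and T_H = 299.15 K, so ΔT = 5.444 K.
The reversible limit is COP_HP = T_H/ΔT = 54.95, so W_min = Q_H/COP = Q_H·ΔT/T_H.
W_min = 2950 × 5.444/299.15 = 53.69 MJ.

53.7 MJ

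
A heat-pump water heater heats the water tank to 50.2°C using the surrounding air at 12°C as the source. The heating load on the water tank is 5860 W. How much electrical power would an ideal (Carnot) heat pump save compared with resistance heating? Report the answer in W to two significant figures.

In absolute terms T_C = 285.15 K and T_H = 323.35 K, so ΔT = 38.20 K.
COP_Carnot = T_H/ΔT = 323.35/38.20 = 8.465.
Resistance heating needs Ẇ_res = Q̇_H = 5860 W; the reversible heat pump needs only Ẇ_hp = Q̇_H/COP = 692.3 W.
Saving = 5860 − 692.3 = 5168 W.

5200 W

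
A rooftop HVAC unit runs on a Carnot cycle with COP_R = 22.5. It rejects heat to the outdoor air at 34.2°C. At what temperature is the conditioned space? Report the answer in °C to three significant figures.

21.1 °C

For a Carnot refrigerator COP_R = T_C/(T_H − T_C), so T_C = COP·T_H/(1 + COP).
With T_H = 307.35 K, T_C = 22.5 × 307.35/23.50 = 294.27 K.
Converting, 294.27 K = 21.12°C.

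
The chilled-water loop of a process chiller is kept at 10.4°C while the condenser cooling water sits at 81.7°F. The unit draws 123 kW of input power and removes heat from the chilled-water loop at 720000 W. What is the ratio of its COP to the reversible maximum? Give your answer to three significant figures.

Converting, Q̇_C = 720000 W = 720.0 kW, so COP_actual = Q̇_C/Ẇ = 720.0/123.0 = 5.854.
In absolute terms T_C = 283.55 K and T_H = 300.76 K, so ΔT = 17.21 K.
COP_Carnot = T_C/ΔT = 283.55/17.21 = 16.47.
η_II = COP_actual/COP_Carnot = 5.854/16.47 = 0.3553.

0.355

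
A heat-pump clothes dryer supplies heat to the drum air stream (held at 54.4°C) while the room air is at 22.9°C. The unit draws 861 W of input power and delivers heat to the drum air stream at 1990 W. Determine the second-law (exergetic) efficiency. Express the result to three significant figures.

COP_actual = Q̇_H/Ẇ = 1990/861.0 = 2.311.
In absolute terms T_C = 296.05 K and T_H = 327.55 K, so ΔT = 31.50 K.
COP_Carnot = T_H/ΔT = 327.55/31.50 = 10.40.
η_II = COP_actual/COP_Carnot = 2.311/10.40 = 0.2223.

0.222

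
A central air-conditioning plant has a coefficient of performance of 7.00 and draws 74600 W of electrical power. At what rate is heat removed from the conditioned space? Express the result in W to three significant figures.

Q̇_C = COP × Ẇ = 7.00 × 74600 = 522200 W.

522000 W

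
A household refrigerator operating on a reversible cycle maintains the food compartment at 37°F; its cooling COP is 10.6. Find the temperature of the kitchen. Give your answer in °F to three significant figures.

83.9 °F

COP_R = T_C/(T_H − T_C) gives T_H − T_C = T_C/COP.
With T_C = 275.93 K, T_H = 275.93 × (1 + 1/10.6) = 301.96 K.
Converting, 301.96 K = 83.86°F.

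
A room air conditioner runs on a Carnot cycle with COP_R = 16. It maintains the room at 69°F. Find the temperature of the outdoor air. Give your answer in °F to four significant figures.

COP_R = T_C/(T_H − T_C) gives T_H − T_C = T_C/COP.
With T_C = 293.71 K, T_H = 293.71 × (1 + 1/16) = 312.06 K.
Converting, 312.06 K = 102.04°F.

102.0 °F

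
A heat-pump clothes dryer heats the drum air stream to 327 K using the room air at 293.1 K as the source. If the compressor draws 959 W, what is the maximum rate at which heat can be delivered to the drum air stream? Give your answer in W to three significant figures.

The reservoir spacing is ΔT = 327 − 293.1 = 33.90 K.
COP_Carnot = T_H/ΔT = 327.00/33.90 = 9.646.
Q̇_max = COP_Carnot × Ẇ = 9.646 × 959.0 W = 9251 W.

9250 W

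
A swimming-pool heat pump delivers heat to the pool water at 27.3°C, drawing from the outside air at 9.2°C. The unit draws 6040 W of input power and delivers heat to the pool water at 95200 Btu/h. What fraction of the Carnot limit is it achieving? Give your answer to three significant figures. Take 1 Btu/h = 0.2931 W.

Converting, Q̇_H = 95200 Btu/h = 27900 W, so COP_actual = Q̇_H/Ẇ = 27900/6040 = 4.620.
In absolute terms T_C = 282.35 K and T_H = 300.45 K, so ΔT = 18.10 K.
COP_Carnot = T_H/ΔT = 300.45/18.10 = 16.60.
η_II = COP_actual/COP_Carnot = 4.620/16.60 = 0.2783.

0.278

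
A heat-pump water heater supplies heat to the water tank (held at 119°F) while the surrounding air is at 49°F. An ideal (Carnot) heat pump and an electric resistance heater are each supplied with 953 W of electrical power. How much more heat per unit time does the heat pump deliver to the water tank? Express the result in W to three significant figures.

6930 W

In absolute terms T_C = 282.59 K and T_H = 321.48 K, so ΔT = 38.89 K.
COP_Carnot = T_H/ΔT = 321.48/38.89 = 8.267.
The heat pump delivers Q̇_H = COP × Ẇ = 7878 W; the resistance heater delivers Ẇ = 953.0 W.
Extra = (COP − 1)·Ẇ = 6925 W.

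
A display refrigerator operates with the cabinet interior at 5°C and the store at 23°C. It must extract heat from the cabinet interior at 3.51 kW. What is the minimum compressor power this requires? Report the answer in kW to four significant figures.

In absolute terms T_C = 278.15 K and T_H = 296.15 K, so ΔT = 18.00 K.
COP_Carnot = T_C/ΔT = 278.15/18.00 = 15.45.
Ẇ_min = Q̇/COP_Carnot = 3.510/15.45 = 0.2271 kW.

0.2271 kW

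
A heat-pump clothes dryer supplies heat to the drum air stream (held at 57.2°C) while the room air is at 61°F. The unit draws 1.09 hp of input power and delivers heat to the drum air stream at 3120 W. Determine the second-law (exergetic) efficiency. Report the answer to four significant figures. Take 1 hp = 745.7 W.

0.4774

Converting, Q̇_H = 3120 W = 4.184 hp, so COP_actual = Q̇_H/Ẇ = 4.184/1.090 = 3.839.
In absolute terms T_C = 289.26 K and T_H = 330.35 K, so ΔT = 41.09 K.
COP_Carnot = T_H/ΔT = 330.35/41.09 = 8.040.
η_II = COP_actual/COP_Carnot = 3.839/8.040 = 0.4774.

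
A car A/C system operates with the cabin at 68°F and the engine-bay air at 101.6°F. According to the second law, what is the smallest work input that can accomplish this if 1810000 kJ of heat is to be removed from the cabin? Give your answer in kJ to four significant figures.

In absolute terms T_C = 293.15 K and T_H = 311.82 K, so ΔT = 18.67 K.
The reversible limit is COP_R = T_C/ΔT = 15.70, so W_min = Q_C/COP = Q_C·ΔT/T_C.
W_min = 1810000 × 18.67/293.15 = 115300 kJ.

115300 kJ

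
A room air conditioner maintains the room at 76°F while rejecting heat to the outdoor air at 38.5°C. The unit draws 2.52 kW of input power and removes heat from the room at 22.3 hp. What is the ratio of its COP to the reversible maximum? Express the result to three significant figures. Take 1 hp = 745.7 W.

0.312

Converting, Q̇_C = 22.30 hp = 16.63 kW, so COP_actual = Q̇_C/Ẇ = 16.63/2.520 = 6.599.
In absolute terms T_C = 297.59 K and T_H = 311.65 K, so ΔT = 14.06 K.
COP_Carnot = T_C/ΔT = 297.59/14.06 = 21.17.
η_II = COP_actual/COP_Carnot = 6.599/21.17 = 0.3117.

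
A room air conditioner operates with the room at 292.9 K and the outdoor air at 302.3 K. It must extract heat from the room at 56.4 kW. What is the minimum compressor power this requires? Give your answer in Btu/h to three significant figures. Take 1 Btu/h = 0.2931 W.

The reservoir spacing is ΔT = 302.3 − 292.9 = 9.400 K.
COP_Carnot = T_C/ΔT = 292.90/9.400 = 31.16.
Ẇ_min = Q̇/COP_Carnot = 56.40/31.16 = 1.810 kW = 6175 Btu/h.

6180 Btu/h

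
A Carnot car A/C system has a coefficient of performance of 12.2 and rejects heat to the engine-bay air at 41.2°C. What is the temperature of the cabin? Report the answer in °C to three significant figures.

17.4 °C

For a Carnot refrigerator COP_R = T_C/(T_H − T_C), so T_C = COP·T_H/(1 + COP).
With T_H = 314.35 K, T_C = 12.2 × 314.35/13.20 = 290.54 K.
Converting, 290.54 K = 17.39°C.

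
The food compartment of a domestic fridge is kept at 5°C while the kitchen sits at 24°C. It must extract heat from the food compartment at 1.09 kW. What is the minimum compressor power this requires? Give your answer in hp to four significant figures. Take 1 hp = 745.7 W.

In absolute terms T_C = 278.15 K and T_H = 297.15 K, so ΔT = 19.00 K.
COP_Carnot = T_C/ΔT = 278.15/19.00 = 14.64.
Ẇ_min = Q̇/COP_Carnot = 1.090/14.64 = 0.07446 kW = 0.09985 hp.

0.09985 hp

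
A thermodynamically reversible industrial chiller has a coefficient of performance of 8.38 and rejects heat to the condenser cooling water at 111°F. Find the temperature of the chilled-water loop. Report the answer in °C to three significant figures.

For a Carnot refrigerator COP_R = T_C/(T_H − T_C), so T_C = COP·T_H/(1 + COP).
With T_H = 317.04 K, T_C = 8.38 × 317.04/9.380 = 283.24 K.
Converting, 283.24 K = 10.09°C.

10.1 °C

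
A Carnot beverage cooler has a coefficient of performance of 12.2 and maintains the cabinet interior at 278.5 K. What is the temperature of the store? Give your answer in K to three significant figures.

301 K

COP_R = T_C/(T_H − T_C) gives T_H − T_C = T_C/COP.
With T_C = 278.50 K, T_H = 278.50 × (1 + 1/12.2) = 301.33 K.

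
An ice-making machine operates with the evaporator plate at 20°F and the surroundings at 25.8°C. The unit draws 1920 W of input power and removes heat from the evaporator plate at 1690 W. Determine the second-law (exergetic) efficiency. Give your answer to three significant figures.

COP_actual = Q̇_C/Ẇ = 1690/1920 = 0.8802.
In absolute terms T_C = 266.48 K and T_H = 298.95 K, so ΔT = 32.47 K.
COP_Carnot = T_C/ΔT = 266.48/32.47 = 8.208.
η_II = COP_actual/COP_Carnot = 0.8802/8.208 = 0.1072.

0.107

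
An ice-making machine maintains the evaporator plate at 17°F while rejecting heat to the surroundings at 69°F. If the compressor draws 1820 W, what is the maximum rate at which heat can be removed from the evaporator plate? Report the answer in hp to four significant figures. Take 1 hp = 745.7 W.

22.37 hp

In absolute terms T_C = 264.82 K and T_H = 293.71 K, so ΔT = 28.89 K.
COP_Carnot = T_C/ΔT = 264.82/28.89 = 9.167.
Q̇_max = COP_Carnot × Ẇ = 9.167 × 1820 W = 16680 W = 22.37 hp.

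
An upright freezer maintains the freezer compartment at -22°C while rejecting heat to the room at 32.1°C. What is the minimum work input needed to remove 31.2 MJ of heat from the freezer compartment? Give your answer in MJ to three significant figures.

6.72 MJ

In absolute terms T_C = 251.15 K and T_H = 305.25 K, so ΔT = 54.10 K.
The reversible limit is COP_R = T_C/ΔT = 4.642, so W_min = Q_C/COP = Q_C·ΔT/T_C.
W_min = 31.20 × 54.10/251.15 = 6.721 MJ.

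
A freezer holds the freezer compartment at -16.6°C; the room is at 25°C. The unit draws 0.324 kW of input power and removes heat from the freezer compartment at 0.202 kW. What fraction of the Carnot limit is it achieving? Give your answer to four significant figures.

0.1011

COP_actual = Q̇_C/Ẇ = 0.2020/0.3240 = 0.6235.
In absolute terms T_C = 256.55 K and T_H = 298.15 K, so ΔT = 41.60 K.
COP_Carnot = T_C/ΔT = 256.55/41.60 = 6.167.
η_II = COP_actual/COP_Carnot = 0.6235/6.167 = 0.1011.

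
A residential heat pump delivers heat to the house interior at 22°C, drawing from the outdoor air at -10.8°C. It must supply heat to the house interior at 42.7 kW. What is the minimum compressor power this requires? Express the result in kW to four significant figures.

4.745 kW

In absolute terms T_C = 262.35 K and T_H = 295.15 K, so ΔT = 32.80 K.
COP_Carnot = T_H/ΔT = 295.15/32.80 = 8.998.
Ẇ_min = Q̇/COP_Carnot = 42.70/8.998 = 4.745 kW.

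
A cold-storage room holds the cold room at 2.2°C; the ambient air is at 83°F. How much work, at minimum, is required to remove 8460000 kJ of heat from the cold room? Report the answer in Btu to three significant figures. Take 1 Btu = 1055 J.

In absolute terms T_C = 275.35 K and T_H = 301.48 K, so ΔT = 26.13 K.
The reversible limit is COP_R = T_C/ΔT = 10.54, so W_min = Q_C/COP = Q_C·ΔT/T_C.
W_min = 8460000 × 26.13/275.35 = 802900 kJ = 761100 Btu.

761000 Btu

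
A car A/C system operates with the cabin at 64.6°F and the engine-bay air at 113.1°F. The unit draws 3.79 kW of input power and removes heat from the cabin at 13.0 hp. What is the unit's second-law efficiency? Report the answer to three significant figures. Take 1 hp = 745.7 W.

Converting, Q̇_C = 13.00 hp = 9.694 kW, so COP_actual = Q̇_C/Ẇ = 9.694/3.790 = 2.558.
In absolute terms T_C = 291.26 K and T_H = 318.21 K, so ΔT = 26.94 K.
COP_Carnot = T_C/ΔT = 291.26/26.94 = 10.81.
η_II = COP_actual/COP_Carnot = 2.558/10.81 = 0.2366.

0.237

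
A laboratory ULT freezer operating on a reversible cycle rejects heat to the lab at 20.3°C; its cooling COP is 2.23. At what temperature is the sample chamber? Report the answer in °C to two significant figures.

For a Carnot refrigerator COP_R = T_C/(T_H − T_C), so T_C = COP·T_H/(1 + COP).
With T_H = 293.45 K, T_C = 2.23 × 293.45/3.230 = 202.60 K.
Converting, 202.60 K = -70.55°C.

-71 °C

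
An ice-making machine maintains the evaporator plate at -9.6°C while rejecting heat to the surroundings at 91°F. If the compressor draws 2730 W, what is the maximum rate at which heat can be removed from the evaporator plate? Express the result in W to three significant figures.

In absolute terms T_C = 263.55 K and T_H = 305.93 K, so ΔT = 42.38 K.
COP_Carnot = T_C/ΔT = 263.55/42.38 = 6.219.
Q̇_max = COP_Carnot × Ẇ = 6.219 × 2730 W = 16980 W.

17000 W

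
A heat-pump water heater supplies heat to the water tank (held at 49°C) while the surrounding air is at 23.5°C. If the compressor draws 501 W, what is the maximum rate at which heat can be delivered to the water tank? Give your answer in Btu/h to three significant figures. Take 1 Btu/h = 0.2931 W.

In absolute terms T_C = 296.65 K and T_H = 322.15 K, so ΔT = 25.50 K.
COP_Carnot = T_H/ΔT = 322.15/25.50 = 12.63.
Q̇_max = COP_Carnot × Ẇ = 12.63 × 501.0 W = 6329 W = 21590 Btu/h.

21600 Btu/h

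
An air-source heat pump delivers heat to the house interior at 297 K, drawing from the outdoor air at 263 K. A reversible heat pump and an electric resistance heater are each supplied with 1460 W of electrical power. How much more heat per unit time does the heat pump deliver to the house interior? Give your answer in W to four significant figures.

The reservoir spacing is ΔT = 297 − 263 = 34.00 K.
COP_Carnot = T_H/ΔT = 297.00/34.00 = 8.735.
The heat pump delivers Q̇_H = COP × Ẇ = 12750 W; the resistance heater delivers Ẇ = 1460 W.
Extra = (COP − 1)·Ẇ = 11290 W.

11290 W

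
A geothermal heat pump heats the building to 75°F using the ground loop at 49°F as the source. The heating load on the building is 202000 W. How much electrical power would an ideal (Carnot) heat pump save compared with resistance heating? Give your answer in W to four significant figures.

In absolute terms T_C = 282.59 K and T_H = 297.04 K, so ΔT = 14.44 K.
COP_Carnot = T_H/ΔT = 297.04/14.44 = 20.56.
Resistance heating needs Ẇ_res = Q̇_H = 202000 W; the reversible heat pump needs only Ẇ_hp = Q̇_H/COP = 9823 W.
Saving = 202000 − 9823 = 192200 W.

192200 W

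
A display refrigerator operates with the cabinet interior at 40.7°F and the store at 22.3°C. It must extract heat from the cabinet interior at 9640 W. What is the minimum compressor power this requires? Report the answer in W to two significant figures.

610 W

In absolute terms T_C = 277.98 K and T_H = 295.45 K, so ΔT = 17.47 K.
COP_Carnot = T_C/ΔT = 277.98/17.47 = 15.92.
Ẇ_min = Q̇/COP_Carnot = 9640/15.92 = 605.7 W.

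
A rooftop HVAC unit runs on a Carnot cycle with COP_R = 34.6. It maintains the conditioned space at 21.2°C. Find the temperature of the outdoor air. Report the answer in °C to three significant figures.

29.7 °C

COP_R = T_C/(T_H − T_C) gives T_H − T_C = T_C/COP.
With T_C = 294.35 K, T_H = 294.35 × (1 + 1/34.6) = 302.86 K.
Converting, 302.86 K = 29.71°C.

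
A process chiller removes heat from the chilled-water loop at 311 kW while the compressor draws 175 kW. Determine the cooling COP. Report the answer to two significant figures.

The first law gives Q̇_H = Q̇_C + Ẇ, so the three rates are Q̇_C = 311.0, Q̇_H = 486.0, Ẇ = 175.0 kW.
COP_R = Q̇_C/Ẇ = 311.0/175.0 = 1.777.

1.8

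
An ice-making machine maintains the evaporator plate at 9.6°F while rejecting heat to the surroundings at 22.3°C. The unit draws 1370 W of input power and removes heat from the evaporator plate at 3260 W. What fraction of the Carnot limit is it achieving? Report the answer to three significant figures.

COP_actual = Q̇_C/Ẇ = 3260/1370 = 2.380.
In absolute terms T_C = 260.71 K and T_H = 295.45 K, so ΔT = 34.74 K.
COP_Carnot = T_C/ΔT = 260.71/34.74 = 7.504.
η_II = COP_actual/COP_Carnot = 2.380/7.504 = 0.3171.

0.317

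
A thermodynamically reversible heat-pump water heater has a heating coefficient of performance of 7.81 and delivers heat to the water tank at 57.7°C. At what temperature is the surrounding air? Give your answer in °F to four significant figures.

COP_HP = T_H/(T_H − T_C) gives T_H − T_C = T_H/COP.
With T_H = 330.85 K, T_C = 330.85 × (1 − 1/7.81) = 288.49 K.
Converting, 288.49 K = 59.61°F.

59.61 °F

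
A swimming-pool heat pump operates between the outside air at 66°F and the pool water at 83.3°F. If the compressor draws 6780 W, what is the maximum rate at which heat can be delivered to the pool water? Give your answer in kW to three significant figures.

213 kW

In absolute terms T_C = 292.04 K and T_H = 301.65 K, so ΔT = 9.611 K.
COP_Carnot = T_H/ΔT = 301.65/9.611 = 31.39.
Q̇_max = COP_Carnot × Ẇ = 31.39 × 6780 W = 212800 W = 212.8 kW.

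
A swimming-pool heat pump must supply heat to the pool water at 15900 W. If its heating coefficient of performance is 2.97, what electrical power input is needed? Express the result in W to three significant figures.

5350 W

Ẇ = Q̇_H/COP_HP = 15900/2.97 = 5354 W.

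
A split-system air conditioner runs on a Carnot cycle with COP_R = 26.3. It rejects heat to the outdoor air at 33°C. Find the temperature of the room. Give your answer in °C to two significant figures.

For a Carnot refrigerator COP_R = T_C/(T_H − T_C), so T_C = COP·T_H/(1 + COP).
With T_H = 306.15 K, T_C = 26.3 × 306.15/27.30 = 294.94 K.
Converting, 294.94 K = 21.79°C.

22 °C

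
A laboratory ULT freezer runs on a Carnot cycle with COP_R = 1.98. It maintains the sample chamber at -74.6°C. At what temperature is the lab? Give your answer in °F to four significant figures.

COP_R = T_C/(T_H − T_C) gives T_H − T_C = T_C/COP.
With T_C = 198.55 K, T_H = 198.55 × (1 + 1/1.98) = 298.83 K.
Converting, 298.83 K = 78.22°F.

78.22 °F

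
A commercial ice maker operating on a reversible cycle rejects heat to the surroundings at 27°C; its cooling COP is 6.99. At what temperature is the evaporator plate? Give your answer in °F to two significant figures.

For a Carnot refrigerator COP_R = T_C/(T_H − T_C), so T_C = COP·T_H/(1 + COP).
With T_H = 300.15 K, T_C = 6.99 × 300.15/7.990 = 262.58 K.
Converting, 262.58 K = 12.98°F.

13 °F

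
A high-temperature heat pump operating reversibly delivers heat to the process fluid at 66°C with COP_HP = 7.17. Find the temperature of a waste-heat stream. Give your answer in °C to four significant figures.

18.70 °C

COP_HP = T_H/(T_H − T_C) gives T_H − T_C = T_H/COP.
With T_H = 339.15 K, T_C = 339.15 × (1 − 1/7.17) = 291.85 K.
Converting, 291.85 K = 18.70°C.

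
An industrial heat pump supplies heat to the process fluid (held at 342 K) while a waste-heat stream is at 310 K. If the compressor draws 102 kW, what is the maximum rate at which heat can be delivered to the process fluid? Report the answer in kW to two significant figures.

The reservoir spacing is ΔT = 342 − 310 = 32.00 K.
COP_Carnot = T_H/ΔT = 342.00/32.00 = 10.69.
Q̇_max = COP_Carnot × Ẇ = 10.69 × 102.0 kW = 1090 kW.

1100 kW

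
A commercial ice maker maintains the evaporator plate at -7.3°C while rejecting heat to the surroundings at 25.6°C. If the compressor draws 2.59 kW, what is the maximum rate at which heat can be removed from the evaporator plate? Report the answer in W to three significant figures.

In absolute terms T_C = 265.85 K and T_H = 298.75 K, so ΔT = 32.90 K.
COP_Carnot = T_C/ΔT = 265.85/32.90 = 8.081.
Q̇_max = COP_Carnot × Ẇ = 8.081 × 2.590 kW = 20.93 kW = 20930 W.

20900 W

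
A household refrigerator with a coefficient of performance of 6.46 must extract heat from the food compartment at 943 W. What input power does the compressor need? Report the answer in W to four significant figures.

146.0 W

Ẇ = Q̇_C/COP = 943.0/6.46 = 146.0 W.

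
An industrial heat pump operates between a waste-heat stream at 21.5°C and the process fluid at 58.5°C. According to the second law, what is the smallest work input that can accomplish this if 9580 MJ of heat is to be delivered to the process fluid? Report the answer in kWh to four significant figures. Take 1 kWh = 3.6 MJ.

296.9 kWh

In absolute terms T_C = 294.65 K and T_H = 331.65 K, so ΔT = 37.00 K.
The reversible limit is COP_HP = T_H/ΔT = 8.964, so W_min = Q_H/COP = Q_H·ΔT/T_H.
W_min = 9580 × 37.00/331.65 = 1069 MJ = 296.9 kWh.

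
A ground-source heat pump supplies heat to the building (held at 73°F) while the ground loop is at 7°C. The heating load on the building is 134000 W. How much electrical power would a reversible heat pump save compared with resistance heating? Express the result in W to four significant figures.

In absolute terms T_C = 280.15 K and T_H = 295.93 K, so ΔT = 15.78 K.
COP_Carnot = T_H/ΔT = 295.93/15.78 = 18.76.
Resistance heating needs Ẇ_res = Q̇_H = 134000 W; the reversible heat pump needs only Ẇ_hp = Q̇_H/COP = 7144 W.
Saving = 134000 − 7144 = 126900 W.

126900 W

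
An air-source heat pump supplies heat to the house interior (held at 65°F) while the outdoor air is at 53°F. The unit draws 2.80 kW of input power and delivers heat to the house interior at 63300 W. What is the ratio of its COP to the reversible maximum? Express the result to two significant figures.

Converting, Q̇_H = 63300 W = 63.30 kW, so COP_actual = Q̇_H/Ẇ = 63.30/2.800 = 22.61.
In absolute terms T_C = 284.82 K and T_H = 291.48 K, so ΔT = 6.667 K.
COP_Carnot = T_H/ΔT = 291.48/6.667 = 43.72.
η_II = COP_actual/COP_Carnot = 22.61/43.72 = 0.5171.

0.52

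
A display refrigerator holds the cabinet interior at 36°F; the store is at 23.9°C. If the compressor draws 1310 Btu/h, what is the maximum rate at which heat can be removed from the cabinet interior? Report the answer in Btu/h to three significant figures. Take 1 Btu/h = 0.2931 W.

In absolute terms T_C = 275.37 K and T_H = 297.05 K, so ΔT = 21.68 K.
COP_Carnot = T_C/ΔT = 275.37/21.68 = 12.70.
Q̇_max = COP_Carnot × Ẇ = 12.70 × 1310 Btu/h = 16640 Btu/h.

16600 Btu/h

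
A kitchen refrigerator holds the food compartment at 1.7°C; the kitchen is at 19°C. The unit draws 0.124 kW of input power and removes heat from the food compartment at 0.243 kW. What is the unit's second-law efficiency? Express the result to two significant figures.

0.12

COP_actual = Q̇_C/Ẇ = 0.2430/0.1240 = 1.960.
In absolute terms T_C = 274.85 K and T_H = 292.15 K, so ΔT = 17.30 K.
COP_Carnot = T_C/ΔT = 274.85/17.30 = 15.89.
η_II = COP_actual/COP_Carnot = 1.960/15.89 = 0.1233.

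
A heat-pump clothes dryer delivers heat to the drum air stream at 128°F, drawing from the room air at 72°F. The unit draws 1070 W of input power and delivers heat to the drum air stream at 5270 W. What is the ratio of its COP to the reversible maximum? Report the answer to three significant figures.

COP_actual = Q̇_H/Ẇ = 5270/1070 = 4.925.
In absolute terms T_C = 295.37 K and T_H = 326.48 K, so ΔT = 31.11 K.
COP_Carnot = T_H/ΔT = 326.48/31.11 = 10.49.
η_II = COP_actual/COP_Carnot = 4.925/10.49 = 0.4693.

0.469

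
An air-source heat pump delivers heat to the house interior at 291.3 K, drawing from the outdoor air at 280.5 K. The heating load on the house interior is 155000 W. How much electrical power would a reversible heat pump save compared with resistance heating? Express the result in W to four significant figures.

149300 W

The reservoir spacing is ΔT = 291.3 − 280.5 = 10.80 K.
COP_Carnot = T_H/ΔT = 291.30/10.80 = 26.97.
Resistance heating needs Ẇ_res = Q̇_H = 155000 W; the reversible heat pump needs only Ẇ_hp = Q̇_H/COP = 5747 W.
Saving = 155000 − 5747 = 149300 W.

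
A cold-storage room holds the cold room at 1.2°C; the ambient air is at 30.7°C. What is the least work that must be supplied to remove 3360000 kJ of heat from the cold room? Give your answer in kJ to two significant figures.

360000 kJ

In absolute terms T_C = 274.35 K and T_H = 303.85 K, so ΔT = 29.50 K.
The reversible limit is COP_R = T_C/ΔT = 9.300, so W_min = Q_C/COP = Q_C·ΔT/T_C.
W_min = 3360000 × 29.50/274.35 = 361300 kJ.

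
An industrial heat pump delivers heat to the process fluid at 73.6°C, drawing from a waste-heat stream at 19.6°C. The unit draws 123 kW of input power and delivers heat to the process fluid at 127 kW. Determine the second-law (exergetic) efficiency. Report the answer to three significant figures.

COP_actual = Q̇_H/Ẇ = 127.0/123.0 = 1.033.
In absolute terms T_C = 292.75 K and T_H = 346.75 K, so ΔT = 54.00 K.
COP_Carnot = T_H/ΔT = 346.75/54.00 = 6.421.
η_II = COP_actual/COP_Carnot = 1.033/6.421 = 0.1608.

0.161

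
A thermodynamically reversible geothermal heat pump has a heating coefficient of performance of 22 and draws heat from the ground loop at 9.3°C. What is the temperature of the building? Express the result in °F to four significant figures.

COP_HP = T_H/(T_H − T_C) rearranges to T_H = COP·T_C/(COP − 1).
With T_C = 282.45 K, T_H = 22 × 282.45/21.00 = 295.90 K.
Converting, 295.90 K = 72.95°F.

72.95 °F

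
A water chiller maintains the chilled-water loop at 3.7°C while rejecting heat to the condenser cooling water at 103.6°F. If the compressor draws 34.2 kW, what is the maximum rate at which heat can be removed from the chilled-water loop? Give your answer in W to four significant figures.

262400 W

In absolute terms T_C = 276.85 K and T_H = 312.93 K, so ΔT = 36.08 K.
COP_Carnot = T_C/ΔT = 276.85/36.08 = 7.674.
Q̇_max = COP_Carnot × Ẇ = 7.674 × 34.20 kW = 262.4 kW = 262400 W.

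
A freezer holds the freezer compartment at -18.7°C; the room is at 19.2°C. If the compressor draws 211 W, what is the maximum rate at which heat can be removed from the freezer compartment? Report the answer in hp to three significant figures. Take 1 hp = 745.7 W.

In absolute terms T_C = 254.45 K and T_H = 292.35 K, so ΔT = 37.90 K.
COP_Carnot = T_C/ΔT = 254.45/37.90 = 6.714.
Q̇_max = COP_Carnot × Ẇ = 6.714 × 211.0 W = 1417 W = 1.900 hp.

1.90 hp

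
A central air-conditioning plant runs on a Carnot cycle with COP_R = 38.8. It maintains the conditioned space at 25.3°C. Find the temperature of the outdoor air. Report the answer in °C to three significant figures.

33.0 °C

COP_R = T_C/(T_H − T_C) gives T_H − T_C = T_C/COP.
With T_C = 298.45 K, T_H = 298.45 × (1 + 1/38.8) = 306.14 K.
Converting, 306.14 K = 32.99°C.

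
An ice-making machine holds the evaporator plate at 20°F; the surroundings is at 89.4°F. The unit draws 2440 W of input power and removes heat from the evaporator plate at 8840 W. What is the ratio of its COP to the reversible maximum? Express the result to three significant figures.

COP_actual = Q̇_C/Ẇ = 8840/2440 = 3.623.
In absolute terms T_C = 266.48 K and T_H = 305.04 K, so ΔT = 38.56 K.
COP_Carnot = T_C/ΔT = 266.48/38.56 = 6.912.
η_II = COP_actual/COP_Carnot = 3.623/6.912 = 0.5242.

0.524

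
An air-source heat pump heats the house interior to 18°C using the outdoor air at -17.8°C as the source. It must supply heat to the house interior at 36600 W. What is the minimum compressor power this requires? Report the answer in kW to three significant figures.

In absolute terms T_C = 255.35 K and T_H = 291.15 K, so ΔT = 35.80 K.
COP_Carnot = T_H/ΔT = 291.15/35.80 = 8.133.
Ẇ_min = Q̇/COP_Carnot = 36600/8.133 = 4500 W = 4.500 kW.

4.50 kW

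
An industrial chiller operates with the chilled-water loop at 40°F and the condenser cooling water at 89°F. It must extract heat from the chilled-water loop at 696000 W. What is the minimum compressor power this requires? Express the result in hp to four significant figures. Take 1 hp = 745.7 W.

91.53 hp

In absolute terms T_C = 277.59 K and T_H = 304.82 K, so ΔT = 27.22 K.
COP_Carnot = T_C/ΔT = 277.59/27.22 = 10.20.
Ẇ_min = Q̇/COP_Carnot = 696000/10.20 = 68250 W = 91.53 hp.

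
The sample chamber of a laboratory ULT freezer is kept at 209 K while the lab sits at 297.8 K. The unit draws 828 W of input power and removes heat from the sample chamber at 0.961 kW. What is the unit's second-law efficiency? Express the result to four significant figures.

0.4931

Converting, Q̇_C = 0.9610 kW = 961.0 W, so COP_actual = Q̇_C/Ẇ = 961.0/828.0 = 1.161.
The reservoir spacing is ΔT = 297.8 − 209 = 88.80 K.
COP_Carnot = T_C/ΔT = 209.00/88.80 = 2.354.
η_II = COP_actual/COP_Carnot = 1.161/2.354 = 0.4931.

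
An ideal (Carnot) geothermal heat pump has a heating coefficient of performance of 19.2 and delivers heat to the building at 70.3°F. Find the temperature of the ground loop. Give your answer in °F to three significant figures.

COP_HP = T_H/(T_H − T_C) gives T_H − T_C = T_H/COP.
With T_H = 294.43 K, T_C = 294.43 × (1 − 1/19.2) = 279.09 K.
Converting, 279.09 K = 42.70°F.

42.7 °F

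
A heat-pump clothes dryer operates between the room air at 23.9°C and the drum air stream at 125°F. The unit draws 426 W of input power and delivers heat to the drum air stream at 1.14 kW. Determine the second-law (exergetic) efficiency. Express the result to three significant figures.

Converting, Q̇_H = 1.140 kW = 1140 W, so COP_actual = Q̇_H/Ẇ = 1140/426.0 = 2.676.
In absolute terms T_C = 297.05 K and T_H = 324.82 K, so ΔT = 27.77 K.
COP_Carnot = T_H/ΔT = 324.82/27.77 = 11.70.
η_II = COP_actual/COP_Carnot = 2.676/11.70 = 0.2288.

0.229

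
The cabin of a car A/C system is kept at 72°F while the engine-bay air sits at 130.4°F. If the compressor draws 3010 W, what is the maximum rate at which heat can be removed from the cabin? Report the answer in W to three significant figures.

In absolute terms T_C = 295.37 K and T_H = 327.82 K, so ΔT = 32.44 K.
COP_Carnot = T_C/ΔT = 295.37/32.44 = 9.104.
Q̇_max = COP_Carnot × Ẇ = 9.104 × 3010 W = 27400 W.

27400 W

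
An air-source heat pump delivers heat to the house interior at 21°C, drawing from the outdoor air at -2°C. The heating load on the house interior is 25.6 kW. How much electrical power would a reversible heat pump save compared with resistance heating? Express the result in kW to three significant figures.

In absolute terms T_C = 271.15 K and T_H = 294.15 K, so ΔT = 23.00 K.
COP_Carnot = T_H/ΔT = 294.15/23.00 = 12.79.
Resistance heating needs Ẇ_res = Q̇_H = 25.60 kW; the reversible heat pump needs only Ẇ_hp = Q̇_H/COP = 2.002 kW.
Saving = 25.60 − 2.002 = 23.60 kW.

23.6 kW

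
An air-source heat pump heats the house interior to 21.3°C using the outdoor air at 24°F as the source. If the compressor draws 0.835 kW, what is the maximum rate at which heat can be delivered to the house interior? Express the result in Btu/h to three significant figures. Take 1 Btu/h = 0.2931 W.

In absolute terms T_C = 268.71 K and T_H = 294.45 K, so ΔT = 25.74 K.
COP_Carnot = T_H/ΔT = 294.45/25.74 = 11.44.
Q̇_max = COP_Carnot × Ẇ = 11.44 × 0.8350 kW = 9.550 kW = 32580 Btu/h.

32600 Btu/h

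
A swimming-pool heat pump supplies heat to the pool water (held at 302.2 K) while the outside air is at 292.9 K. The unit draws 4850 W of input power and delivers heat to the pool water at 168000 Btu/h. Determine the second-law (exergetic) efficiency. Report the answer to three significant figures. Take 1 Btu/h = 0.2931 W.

Converting, Q̇_H = 168000 Btu/h = 49240 W, so COP_actual = Q̇_H/Ẇ = 49240/4850 = 10.15.
The reservoir spacing is ΔT = 302.2 − 292.9 = 9.300 K.
COP_Carnot = T_H/ΔT = 302.20/9.300 = 32.49.
η_II = COP_actual/COP_Carnot = 10.15/32.49 = 0.3124.

0.312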